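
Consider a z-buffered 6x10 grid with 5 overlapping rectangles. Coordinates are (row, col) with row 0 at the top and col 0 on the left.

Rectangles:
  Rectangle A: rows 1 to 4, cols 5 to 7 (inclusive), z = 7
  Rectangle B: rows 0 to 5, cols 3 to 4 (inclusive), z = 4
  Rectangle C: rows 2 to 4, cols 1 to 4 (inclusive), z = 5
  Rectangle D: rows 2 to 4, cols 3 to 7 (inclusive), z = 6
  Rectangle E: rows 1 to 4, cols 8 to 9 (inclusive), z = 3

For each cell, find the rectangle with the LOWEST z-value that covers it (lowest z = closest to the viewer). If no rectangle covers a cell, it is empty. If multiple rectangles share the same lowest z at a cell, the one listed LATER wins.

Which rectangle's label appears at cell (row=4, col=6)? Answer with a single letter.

Answer: D

Derivation:
Check cell (4,6):
  A: rows 1-4 cols 5-7 z=7 -> covers; best now A (z=7)
  B: rows 0-5 cols 3-4 -> outside (col miss)
  C: rows 2-4 cols 1-4 -> outside (col miss)
  D: rows 2-4 cols 3-7 z=6 -> covers; best now D (z=6)
  E: rows 1-4 cols 8-9 -> outside (col miss)
Winner: D at z=6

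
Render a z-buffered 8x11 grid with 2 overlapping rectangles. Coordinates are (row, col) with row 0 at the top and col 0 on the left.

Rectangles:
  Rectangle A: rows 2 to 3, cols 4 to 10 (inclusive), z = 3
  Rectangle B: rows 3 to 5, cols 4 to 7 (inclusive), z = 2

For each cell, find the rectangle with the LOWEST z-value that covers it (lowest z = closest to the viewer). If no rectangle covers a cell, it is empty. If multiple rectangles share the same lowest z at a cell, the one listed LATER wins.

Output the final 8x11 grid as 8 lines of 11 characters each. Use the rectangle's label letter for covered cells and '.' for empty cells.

...........
...........
....AAAAAAA
....BBBBAAA
....BBBB...
....BBBB...
...........
...........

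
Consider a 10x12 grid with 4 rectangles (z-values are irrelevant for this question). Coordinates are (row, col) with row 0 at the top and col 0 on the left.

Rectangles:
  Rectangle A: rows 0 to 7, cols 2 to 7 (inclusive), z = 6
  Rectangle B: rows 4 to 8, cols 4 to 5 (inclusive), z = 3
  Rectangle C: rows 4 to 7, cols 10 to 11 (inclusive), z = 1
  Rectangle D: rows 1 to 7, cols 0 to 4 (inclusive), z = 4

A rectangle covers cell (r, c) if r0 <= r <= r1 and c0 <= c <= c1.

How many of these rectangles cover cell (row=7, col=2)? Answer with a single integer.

Answer: 2

Derivation:
Check cell (7,2):
  A: rows 0-7 cols 2-7 -> covers
  B: rows 4-8 cols 4-5 -> outside (col miss)
  C: rows 4-7 cols 10-11 -> outside (col miss)
  D: rows 1-7 cols 0-4 -> covers
Count covering = 2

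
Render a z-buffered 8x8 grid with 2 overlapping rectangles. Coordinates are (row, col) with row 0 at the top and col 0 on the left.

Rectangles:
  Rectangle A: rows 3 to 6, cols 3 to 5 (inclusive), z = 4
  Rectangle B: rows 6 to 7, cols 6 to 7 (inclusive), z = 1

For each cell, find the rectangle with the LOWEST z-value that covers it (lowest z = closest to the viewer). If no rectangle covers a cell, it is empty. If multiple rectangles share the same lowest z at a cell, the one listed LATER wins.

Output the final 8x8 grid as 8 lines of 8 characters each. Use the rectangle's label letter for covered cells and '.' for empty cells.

........
........
........
...AAA..
...AAA..
...AAA..
...AAABB
......BB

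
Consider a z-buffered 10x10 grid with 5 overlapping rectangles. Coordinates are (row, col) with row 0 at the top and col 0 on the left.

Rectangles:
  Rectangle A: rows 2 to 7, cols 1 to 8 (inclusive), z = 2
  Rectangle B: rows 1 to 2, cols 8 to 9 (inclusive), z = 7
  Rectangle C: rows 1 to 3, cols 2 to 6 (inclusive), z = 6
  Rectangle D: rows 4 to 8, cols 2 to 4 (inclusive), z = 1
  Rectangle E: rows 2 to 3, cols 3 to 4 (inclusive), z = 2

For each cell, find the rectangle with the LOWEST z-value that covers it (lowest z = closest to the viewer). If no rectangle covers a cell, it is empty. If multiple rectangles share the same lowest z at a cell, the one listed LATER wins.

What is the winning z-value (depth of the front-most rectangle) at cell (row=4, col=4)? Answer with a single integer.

Check cell (4,4):
  A: rows 2-7 cols 1-8 z=2 -> covers; best now A (z=2)
  B: rows 1-2 cols 8-9 -> outside (row miss)
  C: rows 1-3 cols 2-6 -> outside (row miss)
  D: rows 4-8 cols 2-4 z=1 -> covers; best now D (z=1)
  E: rows 2-3 cols 3-4 -> outside (row miss)
Winner: D at z=1

Answer: 1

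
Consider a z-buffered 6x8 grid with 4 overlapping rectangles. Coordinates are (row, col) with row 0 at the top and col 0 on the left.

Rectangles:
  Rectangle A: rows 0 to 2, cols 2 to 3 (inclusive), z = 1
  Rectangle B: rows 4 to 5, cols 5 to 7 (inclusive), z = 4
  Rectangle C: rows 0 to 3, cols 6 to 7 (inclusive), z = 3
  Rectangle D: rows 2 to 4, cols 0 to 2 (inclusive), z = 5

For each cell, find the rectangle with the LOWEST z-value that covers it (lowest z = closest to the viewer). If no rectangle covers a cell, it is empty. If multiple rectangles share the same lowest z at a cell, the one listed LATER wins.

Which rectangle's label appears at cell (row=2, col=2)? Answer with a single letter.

Check cell (2,2):
  A: rows 0-2 cols 2-3 z=1 -> covers; best now A (z=1)
  B: rows 4-5 cols 5-7 -> outside (row miss)
  C: rows 0-3 cols 6-7 -> outside (col miss)
  D: rows 2-4 cols 0-2 z=5 -> covers; best now A (z=1)
Winner: A at z=1

Answer: A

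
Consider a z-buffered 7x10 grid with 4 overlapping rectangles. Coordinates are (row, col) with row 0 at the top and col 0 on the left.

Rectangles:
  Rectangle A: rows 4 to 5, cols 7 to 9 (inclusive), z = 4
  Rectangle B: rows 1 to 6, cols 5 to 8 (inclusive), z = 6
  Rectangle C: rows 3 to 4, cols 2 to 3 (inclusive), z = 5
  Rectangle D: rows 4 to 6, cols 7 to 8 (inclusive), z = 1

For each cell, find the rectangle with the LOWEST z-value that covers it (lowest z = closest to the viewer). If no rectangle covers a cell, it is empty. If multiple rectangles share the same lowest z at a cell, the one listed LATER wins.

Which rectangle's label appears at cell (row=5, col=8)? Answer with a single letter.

Answer: D

Derivation:
Check cell (5,8):
  A: rows 4-5 cols 7-9 z=4 -> covers; best now A (z=4)
  B: rows 1-6 cols 5-8 z=6 -> covers; best now A (z=4)
  C: rows 3-4 cols 2-3 -> outside (row miss)
  D: rows 4-6 cols 7-8 z=1 -> covers; best now D (z=1)
Winner: D at z=1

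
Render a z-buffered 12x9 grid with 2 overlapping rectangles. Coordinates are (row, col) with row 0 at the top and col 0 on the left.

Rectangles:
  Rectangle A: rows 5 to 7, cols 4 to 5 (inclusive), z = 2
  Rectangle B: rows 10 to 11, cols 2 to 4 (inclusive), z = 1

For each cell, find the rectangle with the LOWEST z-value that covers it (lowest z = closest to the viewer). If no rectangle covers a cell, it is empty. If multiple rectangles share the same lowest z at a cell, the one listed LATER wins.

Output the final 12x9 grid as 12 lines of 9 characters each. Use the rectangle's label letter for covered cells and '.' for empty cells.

.........
.........
.........
.........
.........
....AA...
....AA...
....AA...
.........
.........
..BBB....
..BBB....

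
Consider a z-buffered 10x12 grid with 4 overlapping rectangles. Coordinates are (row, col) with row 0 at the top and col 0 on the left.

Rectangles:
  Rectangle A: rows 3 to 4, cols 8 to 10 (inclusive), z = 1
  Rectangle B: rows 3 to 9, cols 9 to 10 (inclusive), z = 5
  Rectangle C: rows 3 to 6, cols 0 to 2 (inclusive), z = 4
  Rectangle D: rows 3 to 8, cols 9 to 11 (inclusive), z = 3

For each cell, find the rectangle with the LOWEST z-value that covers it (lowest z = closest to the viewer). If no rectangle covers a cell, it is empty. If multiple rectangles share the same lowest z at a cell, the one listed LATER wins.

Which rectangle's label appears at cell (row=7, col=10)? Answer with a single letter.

Answer: D

Derivation:
Check cell (7,10):
  A: rows 3-4 cols 8-10 -> outside (row miss)
  B: rows 3-9 cols 9-10 z=5 -> covers; best now B (z=5)
  C: rows 3-6 cols 0-2 -> outside (row miss)
  D: rows 3-8 cols 9-11 z=3 -> covers; best now D (z=3)
Winner: D at z=3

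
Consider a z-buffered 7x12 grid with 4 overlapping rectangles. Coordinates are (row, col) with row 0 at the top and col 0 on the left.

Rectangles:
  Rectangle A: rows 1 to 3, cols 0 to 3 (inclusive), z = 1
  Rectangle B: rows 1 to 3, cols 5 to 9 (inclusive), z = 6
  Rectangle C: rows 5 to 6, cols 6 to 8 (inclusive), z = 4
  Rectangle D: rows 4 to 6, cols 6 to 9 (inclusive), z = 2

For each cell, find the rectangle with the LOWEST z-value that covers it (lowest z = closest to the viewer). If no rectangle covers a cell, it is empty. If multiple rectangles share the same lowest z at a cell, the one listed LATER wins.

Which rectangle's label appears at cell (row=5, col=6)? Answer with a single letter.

Check cell (5,6):
  A: rows 1-3 cols 0-3 -> outside (row miss)
  B: rows 1-3 cols 5-9 -> outside (row miss)
  C: rows 5-6 cols 6-8 z=4 -> covers; best now C (z=4)
  D: rows 4-6 cols 6-9 z=2 -> covers; best now D (z=2)
Winner: D at z=2

Answer: D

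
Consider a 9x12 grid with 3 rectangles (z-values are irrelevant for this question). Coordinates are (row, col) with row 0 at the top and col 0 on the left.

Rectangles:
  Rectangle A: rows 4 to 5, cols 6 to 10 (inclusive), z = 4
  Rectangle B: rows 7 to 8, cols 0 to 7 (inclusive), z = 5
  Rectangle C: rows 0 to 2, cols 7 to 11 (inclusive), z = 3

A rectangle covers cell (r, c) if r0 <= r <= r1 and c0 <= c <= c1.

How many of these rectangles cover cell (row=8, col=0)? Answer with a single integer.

Answer: 1

Derivation:
Check cell (8,0):
  A: rows 4-5 cols 6-10 -> outside (row miss)
  B: rows 7-8 cols 0-7 -> covers
  C: rows 0-2 cols 7-11 -> outside (row miss)
Count covering = 1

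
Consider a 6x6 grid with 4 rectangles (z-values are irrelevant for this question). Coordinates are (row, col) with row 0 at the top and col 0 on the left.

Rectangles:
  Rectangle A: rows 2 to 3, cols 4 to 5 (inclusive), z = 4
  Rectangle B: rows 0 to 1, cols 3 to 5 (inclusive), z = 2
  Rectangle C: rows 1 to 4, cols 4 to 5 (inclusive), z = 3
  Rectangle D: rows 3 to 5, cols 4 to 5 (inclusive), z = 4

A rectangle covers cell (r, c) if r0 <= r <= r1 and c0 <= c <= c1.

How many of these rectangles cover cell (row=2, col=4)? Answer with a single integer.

Answer: 2

Derivation:
Check cell (2,4):
  A: rows 2-3 cols 4-5 -> covers
  B: rows 0-1 cols 3-5 -> outside (row miss)
  C: rows 1-4 cols 4-5 -> covers
  D: rows 3-5 cols 4-5 -> outside (row miss)
Count covering = 2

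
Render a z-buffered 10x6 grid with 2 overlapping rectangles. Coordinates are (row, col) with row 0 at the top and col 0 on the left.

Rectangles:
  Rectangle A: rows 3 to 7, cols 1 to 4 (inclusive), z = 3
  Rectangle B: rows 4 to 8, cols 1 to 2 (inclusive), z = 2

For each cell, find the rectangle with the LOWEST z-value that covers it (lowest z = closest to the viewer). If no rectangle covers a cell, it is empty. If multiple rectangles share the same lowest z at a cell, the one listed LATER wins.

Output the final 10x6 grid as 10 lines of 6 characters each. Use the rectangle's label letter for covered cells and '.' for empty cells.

......
......
......
.AAAA.
.BBAA.
.BBAA.
.BBAA.
.BBAA.
.BB...
......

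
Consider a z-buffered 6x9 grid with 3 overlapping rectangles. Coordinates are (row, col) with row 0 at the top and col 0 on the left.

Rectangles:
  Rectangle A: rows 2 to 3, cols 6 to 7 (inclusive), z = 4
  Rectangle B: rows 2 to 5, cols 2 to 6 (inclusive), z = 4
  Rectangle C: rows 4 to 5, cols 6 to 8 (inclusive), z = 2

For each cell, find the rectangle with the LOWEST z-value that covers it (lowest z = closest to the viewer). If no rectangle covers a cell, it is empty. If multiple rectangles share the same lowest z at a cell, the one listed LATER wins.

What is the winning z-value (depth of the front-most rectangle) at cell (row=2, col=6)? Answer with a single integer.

Check cell (2,6):
  A: rows 2-3 cols 6-7 z=4 -> covers; best now A (z=4)
  B: rows 2-5 cols 2-6 z=4 -> covers; best now B (z=4)
  C: rows 4-5 cols 6-8 -> outside (row miss)
Winner: B at z=4

Answer: 4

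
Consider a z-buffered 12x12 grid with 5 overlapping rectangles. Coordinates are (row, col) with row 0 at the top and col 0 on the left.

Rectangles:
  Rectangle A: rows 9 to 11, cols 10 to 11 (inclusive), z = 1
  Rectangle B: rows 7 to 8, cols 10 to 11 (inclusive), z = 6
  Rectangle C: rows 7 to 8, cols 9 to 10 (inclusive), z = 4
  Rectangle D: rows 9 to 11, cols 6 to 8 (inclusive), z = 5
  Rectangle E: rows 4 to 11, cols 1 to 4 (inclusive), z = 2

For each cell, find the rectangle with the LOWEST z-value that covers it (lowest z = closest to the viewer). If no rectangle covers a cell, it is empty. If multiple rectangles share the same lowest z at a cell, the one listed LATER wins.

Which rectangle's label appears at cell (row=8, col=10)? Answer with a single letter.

Answer: C

Derivation:
Check cell (8,10):
  A: rows 9-11 cols 10-11 -> outside (row miss)
  B: rows 7-8 cols 10-11 z=6 -> covers; best now B (z=6)
  C: rows 7-8 cols 9-10 z=4 -> covers; best now C (z=4)
  D: rows 9-11 cols 6-8 -> outside (row miss)
  E: rows 4-11 cols 1-4 -> outside (col miss)
Winner: C at z=4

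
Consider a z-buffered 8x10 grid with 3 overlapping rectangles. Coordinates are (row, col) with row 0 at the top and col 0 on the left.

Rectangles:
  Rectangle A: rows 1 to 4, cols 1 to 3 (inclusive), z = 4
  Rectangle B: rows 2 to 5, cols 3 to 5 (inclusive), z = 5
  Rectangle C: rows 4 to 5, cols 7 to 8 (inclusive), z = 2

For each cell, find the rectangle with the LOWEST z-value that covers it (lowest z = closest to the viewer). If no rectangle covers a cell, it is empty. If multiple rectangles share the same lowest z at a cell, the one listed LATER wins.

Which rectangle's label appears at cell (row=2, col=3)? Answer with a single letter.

Check cell (2,3):
  A: rows 1-4 cols 1-3 z=4 -> covers; best now A (z=4)
  B: rows 2-5 cols 3-5 z=5 -> covers; best now A (z=4)
  C: rows 4-5 cols 7-8 -> outside (row miss)
Winner: A at z=4

Answer: A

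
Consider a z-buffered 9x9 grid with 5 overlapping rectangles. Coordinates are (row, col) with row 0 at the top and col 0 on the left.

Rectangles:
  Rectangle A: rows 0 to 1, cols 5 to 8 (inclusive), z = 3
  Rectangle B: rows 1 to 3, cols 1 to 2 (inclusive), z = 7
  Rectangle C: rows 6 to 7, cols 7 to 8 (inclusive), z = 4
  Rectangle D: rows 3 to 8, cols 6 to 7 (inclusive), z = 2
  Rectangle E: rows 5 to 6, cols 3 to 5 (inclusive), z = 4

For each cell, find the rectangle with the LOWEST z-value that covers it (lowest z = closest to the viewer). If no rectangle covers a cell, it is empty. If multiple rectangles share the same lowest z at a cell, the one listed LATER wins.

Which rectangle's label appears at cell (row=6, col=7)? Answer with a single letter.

Answer: D

Derivation:
Check cell (6,7):
  A: rows 0-1 cols 5-8 -> outside (row miss)
  B: rows 1-3 cols 1-2 -> outside (row miss)
  C: rows 6-7 cols 7-8 z=4 -> covers; best now C (z=4)
  D: rows 3-8 cols 6-7 z=2 -> covers; best now D (z=2)
  E: rows 5-6 cols 3-5 -> outside (col miss)
Winner: D at z=2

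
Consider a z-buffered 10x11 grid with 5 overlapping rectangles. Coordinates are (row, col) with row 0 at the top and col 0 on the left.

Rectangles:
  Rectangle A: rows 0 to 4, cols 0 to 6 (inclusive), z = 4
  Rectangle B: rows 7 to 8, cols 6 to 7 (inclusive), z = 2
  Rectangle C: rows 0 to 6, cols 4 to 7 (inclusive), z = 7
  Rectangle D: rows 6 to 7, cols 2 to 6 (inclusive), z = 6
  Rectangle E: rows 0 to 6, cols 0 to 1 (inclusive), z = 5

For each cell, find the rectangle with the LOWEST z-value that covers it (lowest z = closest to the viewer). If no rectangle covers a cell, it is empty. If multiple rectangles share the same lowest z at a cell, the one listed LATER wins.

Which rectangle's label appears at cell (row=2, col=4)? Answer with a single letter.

Answer: A

Derivation:
Check cell (2,4):
  A: rows 0-4 cols 0-6 z=4 -> covers; best now A (z=4)
  B: rows 7-8 cols 6-7 -> outside (row miss)
  C: rows 0-6 cols 4-7 z=7 -> covers; best now A (z=4)
  D: rows 6-7 cols 2-6 -> outside (row miss)
  E: rows 0-6 cols 0-1 -> outside (col miss)
Winner: A at z=4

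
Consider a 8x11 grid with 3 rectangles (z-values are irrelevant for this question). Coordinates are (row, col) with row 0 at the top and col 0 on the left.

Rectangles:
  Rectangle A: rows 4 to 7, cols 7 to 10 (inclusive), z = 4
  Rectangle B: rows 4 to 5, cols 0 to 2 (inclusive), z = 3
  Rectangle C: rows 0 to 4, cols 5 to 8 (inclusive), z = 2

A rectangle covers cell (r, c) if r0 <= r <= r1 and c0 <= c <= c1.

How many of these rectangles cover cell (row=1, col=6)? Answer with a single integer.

Check cell (1,6):
  A: rows 4-7 cols 7-10 -> outside (row miss)
  B: rows 4-5 cols 0-2 -> outside (row miss)
  C: rows 0-4 cols 5-8 -> covers
Count covering = 1

Answer: 1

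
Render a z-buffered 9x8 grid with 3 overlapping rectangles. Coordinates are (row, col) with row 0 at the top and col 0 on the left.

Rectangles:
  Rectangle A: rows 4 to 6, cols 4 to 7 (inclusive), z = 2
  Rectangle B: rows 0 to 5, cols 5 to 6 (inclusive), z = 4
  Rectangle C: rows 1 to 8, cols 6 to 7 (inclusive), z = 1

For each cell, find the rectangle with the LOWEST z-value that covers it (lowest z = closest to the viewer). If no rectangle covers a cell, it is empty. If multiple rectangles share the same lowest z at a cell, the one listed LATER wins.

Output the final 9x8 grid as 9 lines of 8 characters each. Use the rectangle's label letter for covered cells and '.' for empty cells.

.....BB.
.....BCC
.....BCC
.....BCC
....AACC
....AACC
....AACC
......CC
......CC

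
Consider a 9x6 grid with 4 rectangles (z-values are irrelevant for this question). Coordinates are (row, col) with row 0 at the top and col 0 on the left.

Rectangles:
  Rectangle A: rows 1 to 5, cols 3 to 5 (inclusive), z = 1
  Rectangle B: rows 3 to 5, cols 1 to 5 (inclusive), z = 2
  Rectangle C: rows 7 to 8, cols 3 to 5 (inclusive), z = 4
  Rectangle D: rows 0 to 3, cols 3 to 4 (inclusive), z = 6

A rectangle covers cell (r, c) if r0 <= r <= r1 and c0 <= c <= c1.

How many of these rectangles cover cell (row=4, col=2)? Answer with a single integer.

Answer: 1

Derivation:
Check cell (4,2):
  A: rows 1-5 cols 3-5 -> outside (col miss)
  B: rows 3-5 cols 1-5 -> covers
  C: rows 7-8 cols 3-5 -> outside (row miss)
  D: rows 0-3 cols 3-4 -> outside (row miss)
Count covering = 1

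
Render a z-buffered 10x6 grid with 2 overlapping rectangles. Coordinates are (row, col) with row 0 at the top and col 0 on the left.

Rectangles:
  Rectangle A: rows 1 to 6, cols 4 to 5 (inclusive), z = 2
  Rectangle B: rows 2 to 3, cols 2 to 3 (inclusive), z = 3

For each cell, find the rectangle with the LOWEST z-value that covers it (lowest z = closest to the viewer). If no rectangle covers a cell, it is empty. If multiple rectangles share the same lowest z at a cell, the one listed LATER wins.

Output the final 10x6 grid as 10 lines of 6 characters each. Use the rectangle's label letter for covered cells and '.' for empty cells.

......
....AA
..BBAA
..BBAA
....AA
....AA
....AA
......
......
......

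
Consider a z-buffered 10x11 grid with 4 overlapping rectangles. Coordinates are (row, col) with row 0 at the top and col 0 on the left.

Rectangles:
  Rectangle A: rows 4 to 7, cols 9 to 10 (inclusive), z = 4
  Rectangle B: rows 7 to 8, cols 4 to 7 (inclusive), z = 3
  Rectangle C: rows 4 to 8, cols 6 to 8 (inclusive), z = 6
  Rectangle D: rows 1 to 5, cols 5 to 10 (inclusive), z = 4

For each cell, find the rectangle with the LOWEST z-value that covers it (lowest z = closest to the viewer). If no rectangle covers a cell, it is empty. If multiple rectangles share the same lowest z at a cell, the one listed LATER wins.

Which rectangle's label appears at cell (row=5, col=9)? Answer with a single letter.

Check cell (5,9):
  A: rows 4-7 cols 9-10 z=4 -> covers; best now A (z=4)
  B: rows 7-8 cols 4-7 -> outside (row miss)
  C: rows 4-8 cols 6-8 -> outside (col miss)
  D: rows 1-5 cols 5-10 z=4 -> covers; best now D (z=4)
Winner: D at z=4

Answer: D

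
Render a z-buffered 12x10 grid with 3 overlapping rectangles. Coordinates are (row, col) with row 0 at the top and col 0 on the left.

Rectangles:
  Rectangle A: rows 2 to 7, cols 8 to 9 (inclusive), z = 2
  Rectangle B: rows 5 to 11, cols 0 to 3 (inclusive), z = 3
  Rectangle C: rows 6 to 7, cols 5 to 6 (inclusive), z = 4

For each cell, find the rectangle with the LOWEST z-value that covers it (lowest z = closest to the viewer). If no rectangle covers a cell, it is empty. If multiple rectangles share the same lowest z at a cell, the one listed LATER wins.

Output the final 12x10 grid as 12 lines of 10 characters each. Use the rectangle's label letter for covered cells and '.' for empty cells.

..........
..........
........AA
........AA
........AA
BBBB....AA
BBBB.CC.AA
BBBB.CC.AA
BBBB......
BBBB......
BBBB......
BBBB......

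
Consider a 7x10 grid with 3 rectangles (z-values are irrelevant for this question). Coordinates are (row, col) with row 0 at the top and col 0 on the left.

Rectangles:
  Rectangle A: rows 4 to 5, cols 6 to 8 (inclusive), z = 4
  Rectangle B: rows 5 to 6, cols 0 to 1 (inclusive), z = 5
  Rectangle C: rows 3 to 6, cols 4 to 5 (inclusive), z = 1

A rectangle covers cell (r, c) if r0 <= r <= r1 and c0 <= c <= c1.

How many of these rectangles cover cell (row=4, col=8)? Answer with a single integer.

Check cell (4,8):
  A: rows 4-5 cols 6-8 -> covers
  B: rows 5-6 cols 0-1 -> outside (row miss)
  C: rows 3-6 cols 4-5 -> outside (col miss)
Count covering = 1

Answer: 1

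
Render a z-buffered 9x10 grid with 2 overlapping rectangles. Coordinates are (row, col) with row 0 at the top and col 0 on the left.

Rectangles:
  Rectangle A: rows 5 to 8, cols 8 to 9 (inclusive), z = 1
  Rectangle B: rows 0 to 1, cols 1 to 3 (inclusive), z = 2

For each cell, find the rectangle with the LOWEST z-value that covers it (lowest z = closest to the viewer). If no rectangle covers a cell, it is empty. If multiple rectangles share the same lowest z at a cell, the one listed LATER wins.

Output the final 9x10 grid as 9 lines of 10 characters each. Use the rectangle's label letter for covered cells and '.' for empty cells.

.BBB......
.BBB......
..........
..........
..........
........AA
........AA
........AA
........AA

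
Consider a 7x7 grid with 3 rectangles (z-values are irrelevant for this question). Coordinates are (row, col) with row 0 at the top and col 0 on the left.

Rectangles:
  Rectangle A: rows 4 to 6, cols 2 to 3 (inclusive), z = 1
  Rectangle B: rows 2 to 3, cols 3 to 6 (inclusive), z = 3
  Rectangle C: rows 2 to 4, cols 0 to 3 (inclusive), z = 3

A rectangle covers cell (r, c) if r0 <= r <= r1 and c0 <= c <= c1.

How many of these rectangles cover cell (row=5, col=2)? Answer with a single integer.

Check cell (5,2):
  A: rows 4-6 cols 2-3 -> covers
  B: rows 2-3 cols 3-6 -> outside (row miss)
  C: rows 2-4 cols 0-3 -> outside (row miss)
Count covering = 1

Answer: 1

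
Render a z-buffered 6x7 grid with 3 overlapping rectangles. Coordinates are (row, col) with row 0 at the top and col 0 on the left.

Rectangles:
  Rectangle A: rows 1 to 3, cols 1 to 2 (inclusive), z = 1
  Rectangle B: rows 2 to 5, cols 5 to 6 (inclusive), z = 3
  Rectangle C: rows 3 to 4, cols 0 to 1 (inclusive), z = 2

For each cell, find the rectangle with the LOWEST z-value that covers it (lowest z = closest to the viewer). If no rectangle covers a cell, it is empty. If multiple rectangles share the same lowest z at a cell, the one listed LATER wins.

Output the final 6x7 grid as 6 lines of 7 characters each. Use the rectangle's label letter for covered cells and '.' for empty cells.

.......
.AA....
.AA..BB
CAA..BB
CC...BB
.....BB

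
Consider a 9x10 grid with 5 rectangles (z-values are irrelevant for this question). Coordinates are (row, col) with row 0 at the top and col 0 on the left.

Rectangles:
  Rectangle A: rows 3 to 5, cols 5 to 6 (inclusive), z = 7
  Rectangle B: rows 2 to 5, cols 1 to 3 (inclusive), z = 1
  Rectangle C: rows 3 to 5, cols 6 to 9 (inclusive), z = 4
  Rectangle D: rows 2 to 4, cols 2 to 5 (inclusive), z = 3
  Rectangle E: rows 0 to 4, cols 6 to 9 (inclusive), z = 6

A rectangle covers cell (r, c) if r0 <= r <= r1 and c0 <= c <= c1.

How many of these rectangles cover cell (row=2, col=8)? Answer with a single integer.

Answer: 1

Derivation:
Check cell (2,8):
  A: rows 3-5 cols 5-6 -> outside (row miss)
  B: rows 2-5 cols 1-3 -> outside (col miss)
  C: rows 3-5 cols 6-9 -> outside (row miss)
  D: rows 2-4 cols 2-5 -> outside (col miss)
  E: rows 0-4 cols 6-9 -> covers
Count covering = 1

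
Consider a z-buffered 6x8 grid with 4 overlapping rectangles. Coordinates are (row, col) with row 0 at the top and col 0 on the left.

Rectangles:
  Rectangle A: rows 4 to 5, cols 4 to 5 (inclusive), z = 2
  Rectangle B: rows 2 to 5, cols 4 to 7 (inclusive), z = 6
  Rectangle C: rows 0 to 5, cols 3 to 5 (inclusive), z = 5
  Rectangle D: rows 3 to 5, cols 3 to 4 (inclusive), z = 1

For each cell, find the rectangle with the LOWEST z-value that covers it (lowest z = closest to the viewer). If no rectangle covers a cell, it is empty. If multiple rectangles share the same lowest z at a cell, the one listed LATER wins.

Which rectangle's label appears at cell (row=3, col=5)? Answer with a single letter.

Check cell (3,5):
  A: rows 4-5 cols 4-5 -> outside (row miss)
  B: rows 2-5 cols 4-7 z=6 -> covers; best now B (z=6)
  C: rows 0-5 cols 3-5 z=5 -> covers; best now C (z=5)
  D: rows 3-5 cols 3-4 -> outside (col miss)
Winner: C at z=5

Answer: C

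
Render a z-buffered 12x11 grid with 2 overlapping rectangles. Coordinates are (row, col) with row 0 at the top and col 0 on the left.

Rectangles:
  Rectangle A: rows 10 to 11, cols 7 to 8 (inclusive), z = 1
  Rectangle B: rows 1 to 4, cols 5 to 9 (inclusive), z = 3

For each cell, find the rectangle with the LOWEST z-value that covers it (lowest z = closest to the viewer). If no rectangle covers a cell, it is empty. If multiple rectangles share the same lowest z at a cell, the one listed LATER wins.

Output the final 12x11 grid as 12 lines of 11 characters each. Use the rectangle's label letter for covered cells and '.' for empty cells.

...........
.....BBBBB.
.....BBBBB.
.....BBBBB.
.....BBBBB.
...........
...........
...........
...........
...........
.......AA..
.......AA..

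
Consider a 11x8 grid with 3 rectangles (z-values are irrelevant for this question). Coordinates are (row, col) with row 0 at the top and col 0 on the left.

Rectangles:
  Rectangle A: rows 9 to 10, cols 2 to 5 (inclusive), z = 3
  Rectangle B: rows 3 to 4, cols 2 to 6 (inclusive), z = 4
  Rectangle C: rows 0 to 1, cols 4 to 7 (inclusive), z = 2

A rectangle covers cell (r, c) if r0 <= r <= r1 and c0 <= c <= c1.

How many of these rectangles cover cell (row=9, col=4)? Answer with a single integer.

Check cell (9,4):
  A: rows 9-10 cols 2-5 -> covers
  B: rows 3-4 cols 2-6 -> outside (row miss)
  C: rows 0-1 cols 4-7 -> outside (row miss)
Count covering = 1

Answer: 1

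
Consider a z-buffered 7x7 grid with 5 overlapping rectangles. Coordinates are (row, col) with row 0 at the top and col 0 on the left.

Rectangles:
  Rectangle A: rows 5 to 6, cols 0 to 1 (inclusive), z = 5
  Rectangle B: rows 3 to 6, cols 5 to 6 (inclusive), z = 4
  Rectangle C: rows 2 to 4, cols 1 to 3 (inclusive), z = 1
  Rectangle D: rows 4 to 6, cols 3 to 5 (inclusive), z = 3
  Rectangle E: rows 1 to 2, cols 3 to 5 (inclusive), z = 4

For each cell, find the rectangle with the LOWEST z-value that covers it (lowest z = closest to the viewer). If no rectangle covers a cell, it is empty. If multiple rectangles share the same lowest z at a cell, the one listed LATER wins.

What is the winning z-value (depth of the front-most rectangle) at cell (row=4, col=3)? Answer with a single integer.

Check cell (4,3):
  A: rows 5-6 cols 0-1 -> outside (row miss)
  B: rows 3-6 cols 5-6 -> outside (col miss)
  C: rows 2-4 cols 1-3 z=1 -> covers; best now C (z=1)
  D: rows 4-6 cols 3-5 z=3 -> covers; best now C (z=1)
  E: rows 1-2 cols 3-5 -> outside (row miss)
Winner: C at z=1

Answer: 1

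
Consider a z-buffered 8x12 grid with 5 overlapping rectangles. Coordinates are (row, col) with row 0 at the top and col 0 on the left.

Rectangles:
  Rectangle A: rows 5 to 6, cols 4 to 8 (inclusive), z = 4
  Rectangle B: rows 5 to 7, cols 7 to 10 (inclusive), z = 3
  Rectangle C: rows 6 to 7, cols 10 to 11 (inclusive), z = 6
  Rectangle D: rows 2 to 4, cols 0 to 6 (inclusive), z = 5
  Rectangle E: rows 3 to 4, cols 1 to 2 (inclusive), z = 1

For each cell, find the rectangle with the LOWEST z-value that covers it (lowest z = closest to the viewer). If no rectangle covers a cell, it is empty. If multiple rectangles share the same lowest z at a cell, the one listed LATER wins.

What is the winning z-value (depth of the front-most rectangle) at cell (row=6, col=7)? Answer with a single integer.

Answer: 3

Derivation:
Check cell (6,7):
  A: rows 5-6 cols 4-8 z=4 -> covers; best now A (z=4)
  B: rows 5-7 cols 7-10 z=3 -> covers; best now B (z=3)
  C: rows 6-7 cols 10-11 -> outside (col miss)
  D: rows 2-4 cols 0-6 -> outside (row miss)
  E: rows 3-4 cols 1-2 -> outside (row miss)
Winner: B at z=3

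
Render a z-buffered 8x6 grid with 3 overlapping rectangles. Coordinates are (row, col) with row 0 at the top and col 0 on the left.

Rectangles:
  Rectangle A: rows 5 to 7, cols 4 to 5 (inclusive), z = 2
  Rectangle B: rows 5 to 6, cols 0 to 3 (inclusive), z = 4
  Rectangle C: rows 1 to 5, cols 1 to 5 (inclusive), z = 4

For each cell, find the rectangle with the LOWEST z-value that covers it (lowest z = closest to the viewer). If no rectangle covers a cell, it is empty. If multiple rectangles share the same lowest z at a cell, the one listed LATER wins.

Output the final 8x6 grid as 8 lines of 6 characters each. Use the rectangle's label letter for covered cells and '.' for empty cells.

......
.CCCCC
.CCCCC
.CCCCC
.CCCCC
BCCCAA
BBBBAA
....AA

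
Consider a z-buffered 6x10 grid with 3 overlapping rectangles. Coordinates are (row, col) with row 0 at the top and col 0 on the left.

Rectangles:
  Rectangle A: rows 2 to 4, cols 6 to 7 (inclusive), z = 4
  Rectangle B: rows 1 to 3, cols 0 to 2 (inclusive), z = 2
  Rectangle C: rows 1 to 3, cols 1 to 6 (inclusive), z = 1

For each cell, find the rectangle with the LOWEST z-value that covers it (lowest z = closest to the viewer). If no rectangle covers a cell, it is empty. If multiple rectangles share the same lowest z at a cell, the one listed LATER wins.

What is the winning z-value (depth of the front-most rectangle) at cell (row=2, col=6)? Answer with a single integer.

Answer: 1

Derivation:
Check cell (2,6):
  A: rows 2-4 cols 6-7 z=4 -> covers; best now A (z=4)
  B: rows 1-3 cols 0-2 -> outside (col miss)
  C: rows 1-3 cols 1-6 z=1 -> covers; best now C (z=1)
Winner: C at z=1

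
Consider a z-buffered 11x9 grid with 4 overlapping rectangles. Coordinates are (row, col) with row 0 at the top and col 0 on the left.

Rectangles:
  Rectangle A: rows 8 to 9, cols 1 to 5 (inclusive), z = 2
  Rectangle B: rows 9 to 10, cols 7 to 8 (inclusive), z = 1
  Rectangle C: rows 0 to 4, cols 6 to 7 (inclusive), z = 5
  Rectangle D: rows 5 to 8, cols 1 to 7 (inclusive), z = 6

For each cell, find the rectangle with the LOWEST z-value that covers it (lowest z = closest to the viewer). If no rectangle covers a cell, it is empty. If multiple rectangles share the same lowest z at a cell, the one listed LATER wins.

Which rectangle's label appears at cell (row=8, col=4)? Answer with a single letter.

Check cell (8,4):
  A: rows 8-9 cols 1-5 z=2 -> covers; best now A (z=2)
  B: rows 9-10 cols 7-8 -> outside (row miss)
  C: rows 0-4 cols 6-7 -> outside (row miss)
  D: rows 5-8 cols 1-7 z=6 -> covers; best now A (z=2)
Winner: A at z=2

Answer: A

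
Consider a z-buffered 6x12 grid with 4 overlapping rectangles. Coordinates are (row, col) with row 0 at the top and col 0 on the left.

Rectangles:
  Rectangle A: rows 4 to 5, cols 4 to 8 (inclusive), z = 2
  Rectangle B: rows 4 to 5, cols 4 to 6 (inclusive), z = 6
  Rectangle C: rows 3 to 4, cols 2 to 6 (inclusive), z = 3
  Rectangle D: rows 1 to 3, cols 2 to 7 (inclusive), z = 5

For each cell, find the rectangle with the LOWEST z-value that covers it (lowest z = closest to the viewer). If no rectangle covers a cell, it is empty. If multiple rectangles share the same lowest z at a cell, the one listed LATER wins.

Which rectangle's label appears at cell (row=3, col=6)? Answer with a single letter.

Check cell (3,6):
  A: rows 4-5 cols 4-8 -> outside (row miss)
  B: rows 4-5 cols 4-6 -> outside (row miss)
  C: rows 3-4 cols 2-6 z=3 -> covers; best now C (z=3)
  D: rows 1-3 cols 2-7 z=5 -> covers; best now C (z=3)
Winner: C at z=3

Answer: C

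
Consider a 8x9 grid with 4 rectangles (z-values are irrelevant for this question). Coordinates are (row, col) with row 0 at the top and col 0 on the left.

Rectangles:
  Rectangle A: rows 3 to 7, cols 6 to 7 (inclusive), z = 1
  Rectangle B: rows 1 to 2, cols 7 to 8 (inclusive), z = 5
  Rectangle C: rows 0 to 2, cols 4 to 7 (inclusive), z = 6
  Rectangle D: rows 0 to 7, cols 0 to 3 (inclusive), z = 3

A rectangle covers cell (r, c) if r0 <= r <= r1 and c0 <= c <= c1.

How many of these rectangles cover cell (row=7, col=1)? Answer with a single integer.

Answer: 1

Derivation:
Check cell (7,1):
  A: rows 3-7 cols 6-7 -> outside (col miss)
  B: rows 1-2 cols 7-8 -> outside (row miss)
  C: rows 0-2 cols 4-7 -> outside (row miss)
  D: rows 0-7 cols 0-3 -> covers
Count covering = 1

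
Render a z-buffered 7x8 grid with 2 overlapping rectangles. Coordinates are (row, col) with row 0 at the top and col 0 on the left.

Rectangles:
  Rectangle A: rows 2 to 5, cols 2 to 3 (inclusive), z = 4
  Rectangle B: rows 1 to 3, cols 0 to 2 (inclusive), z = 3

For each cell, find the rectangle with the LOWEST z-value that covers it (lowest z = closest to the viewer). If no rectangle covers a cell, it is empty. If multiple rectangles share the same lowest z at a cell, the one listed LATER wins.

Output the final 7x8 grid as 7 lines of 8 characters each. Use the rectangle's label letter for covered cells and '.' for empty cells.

........
BBB.....
BBBA....
BBBA....
..AA....
..AA....
........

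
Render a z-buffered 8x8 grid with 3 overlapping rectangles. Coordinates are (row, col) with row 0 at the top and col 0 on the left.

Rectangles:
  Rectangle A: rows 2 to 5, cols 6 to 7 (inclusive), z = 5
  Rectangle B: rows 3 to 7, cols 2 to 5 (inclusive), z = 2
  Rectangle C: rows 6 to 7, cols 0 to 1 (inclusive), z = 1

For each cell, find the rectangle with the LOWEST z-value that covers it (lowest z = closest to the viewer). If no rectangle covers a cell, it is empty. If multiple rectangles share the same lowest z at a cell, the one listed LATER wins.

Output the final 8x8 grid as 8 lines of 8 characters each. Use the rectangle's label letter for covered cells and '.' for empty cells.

........
........
......AA
..BBBBAA
..BBBBAA
..BBBBAA
CCBBBB..
CCBBBB..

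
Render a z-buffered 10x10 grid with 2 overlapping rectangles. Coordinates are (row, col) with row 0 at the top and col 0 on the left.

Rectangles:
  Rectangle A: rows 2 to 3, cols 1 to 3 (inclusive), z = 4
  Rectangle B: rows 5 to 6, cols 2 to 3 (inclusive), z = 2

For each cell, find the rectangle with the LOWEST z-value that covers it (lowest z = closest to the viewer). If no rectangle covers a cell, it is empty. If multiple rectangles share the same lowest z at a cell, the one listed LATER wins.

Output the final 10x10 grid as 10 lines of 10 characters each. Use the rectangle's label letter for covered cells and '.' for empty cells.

..........
..........
.AAA......
.AAA......
..........
..BB......
..BB......
..........
..........
..........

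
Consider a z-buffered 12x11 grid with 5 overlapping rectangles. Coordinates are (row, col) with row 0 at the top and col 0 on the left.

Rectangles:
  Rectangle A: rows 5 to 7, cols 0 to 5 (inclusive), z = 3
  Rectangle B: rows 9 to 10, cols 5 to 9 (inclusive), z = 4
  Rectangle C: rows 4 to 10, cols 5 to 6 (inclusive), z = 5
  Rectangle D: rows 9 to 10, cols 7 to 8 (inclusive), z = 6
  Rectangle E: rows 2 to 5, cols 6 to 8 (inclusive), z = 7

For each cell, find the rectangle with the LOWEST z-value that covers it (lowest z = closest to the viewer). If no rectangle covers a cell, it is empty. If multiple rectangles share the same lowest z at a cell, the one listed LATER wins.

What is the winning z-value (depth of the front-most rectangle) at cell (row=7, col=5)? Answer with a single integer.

Answer: 3

Derivation:
Check cell (7,5):
  A: rows 5-7 cols 0-5 z=3 -> covers; best now A (z=3)
  B: rows 9-10 cols 5-9 -> outside (row miss)
  C: rows 4-10 cols 5-6 z=5 -> covers; best now A (z=3)
  D: rows 9-10 cols 7-8 -> outside (row miss)
  E: rows 2-5 cols 6-8 -> outside (row miss)
Winner: A at z=3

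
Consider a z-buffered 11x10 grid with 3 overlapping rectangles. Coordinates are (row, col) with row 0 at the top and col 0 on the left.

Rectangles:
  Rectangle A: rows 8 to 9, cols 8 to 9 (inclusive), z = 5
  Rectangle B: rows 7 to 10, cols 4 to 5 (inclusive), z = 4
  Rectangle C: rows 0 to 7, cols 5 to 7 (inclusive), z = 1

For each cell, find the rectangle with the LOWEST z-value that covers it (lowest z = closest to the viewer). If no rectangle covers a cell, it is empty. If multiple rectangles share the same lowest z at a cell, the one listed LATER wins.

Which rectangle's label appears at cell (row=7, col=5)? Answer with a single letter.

Check cell (7,5):
  A: rows 8-9 cols 8-9 -> outside (row miss)
  B: rows 7-10 cols 4-5 z=4 -> covers; best now B (z=4)
  C: rows 0-7 cols 5-7 z=1 -> covers; best now C (z=1)
Winner: C at z=1

Answer: C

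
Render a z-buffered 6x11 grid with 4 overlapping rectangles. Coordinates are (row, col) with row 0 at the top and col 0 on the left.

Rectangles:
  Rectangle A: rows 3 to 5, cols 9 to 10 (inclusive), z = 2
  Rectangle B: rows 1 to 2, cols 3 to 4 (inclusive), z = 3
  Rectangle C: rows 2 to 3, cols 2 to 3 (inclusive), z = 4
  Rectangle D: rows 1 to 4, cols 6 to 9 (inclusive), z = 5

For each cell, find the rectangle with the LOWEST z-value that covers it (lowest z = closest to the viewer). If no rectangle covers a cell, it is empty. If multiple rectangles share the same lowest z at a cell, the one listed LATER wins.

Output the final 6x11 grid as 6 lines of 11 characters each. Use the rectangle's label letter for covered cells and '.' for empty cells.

...........
...BB.DDDD.
..CBB.DDDD.
..CC..DDDAA
......DDDAA
.........AA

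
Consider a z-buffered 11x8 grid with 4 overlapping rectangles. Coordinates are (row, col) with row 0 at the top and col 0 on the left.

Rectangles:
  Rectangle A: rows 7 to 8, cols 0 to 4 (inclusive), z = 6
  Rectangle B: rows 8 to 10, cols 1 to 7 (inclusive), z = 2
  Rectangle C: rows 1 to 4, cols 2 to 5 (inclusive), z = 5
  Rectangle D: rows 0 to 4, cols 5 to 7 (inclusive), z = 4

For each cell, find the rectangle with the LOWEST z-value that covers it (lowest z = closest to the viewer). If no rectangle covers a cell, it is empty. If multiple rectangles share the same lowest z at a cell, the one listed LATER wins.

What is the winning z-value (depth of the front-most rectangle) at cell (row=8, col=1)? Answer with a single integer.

Answer: 2

Derivation:
Check cell (8,1):
  A: rows 7-8 cols 0-4 z=6 -> covers; best now A (z=6)
  B: rows 8-10 cols 1-7 z=2 -> covers; best now B (z=2)
  C: rows 1-4 cols 2-5 -> outside (row miss)
  D: rows 0-4 cols 5-7 -> outside (row miss)
Winner: B at z=2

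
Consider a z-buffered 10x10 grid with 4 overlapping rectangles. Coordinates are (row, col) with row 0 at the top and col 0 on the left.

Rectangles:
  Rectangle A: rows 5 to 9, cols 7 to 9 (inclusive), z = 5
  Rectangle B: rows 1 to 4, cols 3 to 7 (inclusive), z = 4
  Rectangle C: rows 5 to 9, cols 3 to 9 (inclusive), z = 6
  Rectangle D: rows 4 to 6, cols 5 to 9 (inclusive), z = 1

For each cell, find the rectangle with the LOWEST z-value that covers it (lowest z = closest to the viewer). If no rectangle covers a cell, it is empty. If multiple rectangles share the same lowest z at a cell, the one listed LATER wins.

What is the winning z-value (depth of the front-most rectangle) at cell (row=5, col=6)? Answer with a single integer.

Answer: 1

Derivation:
Check cell (5,6):
  A: rows 5-9 cols 7-9 -> outside (col miss)
  B: rows 1-4 cols 3-7 -> outside (row miss)
  C: rows 5-9 cols 3-9 z=6 -> covers; best now C (z=6)
  D: rows 4-6 cols 5-9 z=1 -> covers; best now D (z=1)
Winner: D at z=1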